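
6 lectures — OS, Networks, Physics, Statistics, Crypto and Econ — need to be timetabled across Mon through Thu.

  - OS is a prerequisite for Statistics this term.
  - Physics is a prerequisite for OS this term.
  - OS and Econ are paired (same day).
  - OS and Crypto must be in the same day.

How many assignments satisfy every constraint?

16

Splitting on OS: it can be Tue (8), Wed (8). Listing each branch's schedules as (Networks, Physics, Statistics, Crypto, Econ):
OS=Tue: (Mon,Mon,Wed,Tue,Tue) (Mon,Mon,Thu,Tue,Tue) (Tue,Mon,Wed,Tue,Tue) (Tue,Mon,Thu,Tue,Tue) (Wed,Mon,Wed,Tue,Tue) (Wed,Mon,Thu,Tue,Tue) (Thu,Mon,Wed,Tue,Tue) (Thu,Mon,Thu,Tue,Tue) — 8.
OS=Wed: (Mon,Mon,Thu,Wed,Wed) (Mon,Tue,Thu,Wed,Wed) (Tue,Mon,Thu,Wed,Wed) (Tue,Tue,Thu,Wed,Wed) (Wed,Mon,Thu,Wed,Wed) (Wed,Tue,Thu,Wed,Wed) (Thu,Mon,Thu,Wed,Wed) (Thu,Tue,Thu,Wed,Wed) — 8.
Summing: 8 + 8 = 16.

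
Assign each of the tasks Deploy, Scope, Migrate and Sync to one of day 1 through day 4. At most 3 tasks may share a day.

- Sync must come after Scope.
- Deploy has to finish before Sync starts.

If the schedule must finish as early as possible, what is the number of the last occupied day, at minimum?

2

The precedence chain requires at least 2 distinct days.
With at most 3 per day and 4 tasks, at least 2 days are needed.
2 works (last occupied day: day 2): for example Scope in day 1, Migrate in day 1, Deploy in day 1, Sync in day 2.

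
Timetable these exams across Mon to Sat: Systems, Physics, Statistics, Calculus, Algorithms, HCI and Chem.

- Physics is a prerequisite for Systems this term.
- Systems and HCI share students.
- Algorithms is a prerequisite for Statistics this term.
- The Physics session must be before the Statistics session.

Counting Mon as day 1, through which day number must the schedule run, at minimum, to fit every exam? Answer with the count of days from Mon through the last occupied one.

The precedence chain requires at least 2 distinct days.
2 works (last occupied day: Tue): for example Algorithms in Mon, Chem in Mon, Calculus in Mon, Statistics in Tue, Systems in Tue, HCI in Mon, Physics in Mon.

2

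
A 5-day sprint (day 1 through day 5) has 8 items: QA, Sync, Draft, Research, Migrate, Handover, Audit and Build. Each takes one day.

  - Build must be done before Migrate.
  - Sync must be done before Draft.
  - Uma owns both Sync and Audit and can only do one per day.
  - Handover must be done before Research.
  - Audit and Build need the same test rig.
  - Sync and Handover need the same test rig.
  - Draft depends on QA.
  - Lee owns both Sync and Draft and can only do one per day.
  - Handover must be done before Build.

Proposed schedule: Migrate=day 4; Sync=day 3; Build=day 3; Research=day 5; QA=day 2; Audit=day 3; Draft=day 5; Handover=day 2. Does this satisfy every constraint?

No — it violates: Uma owns both Sync and Audit and can only do one per day

Uma owns both Sync and Audit and can only do one per day — violated.
Draft depends on QA — holds.
Audit and Build need the same test rig — violated.
Sync must be done before Draft — holds.
Sync and Handover need the same test rig — holds.
Handover must be done before Research — holds.
Handover must be done before Build — holds.
Lee owns both Sync and Draft and can only do one per day — holds.
Build must be done before Migrate — holds.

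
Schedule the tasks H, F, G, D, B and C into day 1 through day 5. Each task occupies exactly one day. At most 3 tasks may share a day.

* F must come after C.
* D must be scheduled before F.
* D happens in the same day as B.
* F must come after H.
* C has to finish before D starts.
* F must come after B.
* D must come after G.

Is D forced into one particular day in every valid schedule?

D can be day 2 (e.g. F in day 3, G in day 1, H in day 1, C in day 1, B in day 2, D in day 2) or day 3 (e.g. H in day 1, D in day 3, F in day 4, C in day 1, G in day 1, B in day 3).

No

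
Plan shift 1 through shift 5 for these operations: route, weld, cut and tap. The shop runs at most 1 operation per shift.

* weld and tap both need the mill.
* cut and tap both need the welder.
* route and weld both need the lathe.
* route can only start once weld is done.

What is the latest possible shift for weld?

shift 4

Downstream work caps weld at shift 4.
weld at shift 4 is achievable: cut in shift 1, tap in shift 2, weld in shift 4, route in shift 5.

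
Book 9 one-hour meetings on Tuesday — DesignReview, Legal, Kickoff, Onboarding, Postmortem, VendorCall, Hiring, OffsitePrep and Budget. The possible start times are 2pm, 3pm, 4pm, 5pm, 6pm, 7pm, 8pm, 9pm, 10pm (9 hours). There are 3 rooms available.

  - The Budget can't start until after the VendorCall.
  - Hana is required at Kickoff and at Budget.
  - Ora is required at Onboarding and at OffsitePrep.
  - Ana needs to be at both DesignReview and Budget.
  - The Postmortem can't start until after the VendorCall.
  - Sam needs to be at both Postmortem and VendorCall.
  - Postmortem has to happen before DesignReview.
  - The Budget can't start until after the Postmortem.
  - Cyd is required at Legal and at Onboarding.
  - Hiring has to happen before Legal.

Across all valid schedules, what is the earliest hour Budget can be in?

4pm

Precedence pushes Budget to at least 4pm.
Budget at 4pm is achievable: Budget=4pm; Kickoff=2pm; OffsitePrep=3pm; Hiring=2pm; Postmortem=3pm; Onboarding=4pm; VendorCall=2pm; Legal=3pm; DesignReview=5pm.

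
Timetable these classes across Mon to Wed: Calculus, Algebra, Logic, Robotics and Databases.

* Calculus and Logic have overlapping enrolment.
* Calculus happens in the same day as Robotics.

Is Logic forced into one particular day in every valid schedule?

Logic can be Mon (e.g. Algebra -> Mon; Logic -> Mon; Calculus -> Tue; Databases -> Mon; Robotics -> Tue) or Tue (e.g. Databases in Mon, Robotics in Mon, Logic in Tue, Algebra in Mon, Calculus in Mon).

No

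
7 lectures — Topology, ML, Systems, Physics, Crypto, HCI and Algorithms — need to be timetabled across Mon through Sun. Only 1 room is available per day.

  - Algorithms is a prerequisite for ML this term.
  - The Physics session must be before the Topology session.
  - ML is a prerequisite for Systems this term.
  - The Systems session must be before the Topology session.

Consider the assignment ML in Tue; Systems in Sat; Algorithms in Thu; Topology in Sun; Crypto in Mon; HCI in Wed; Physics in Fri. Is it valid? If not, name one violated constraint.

No. Algorithms is a prerequisite for ML this term is not satisfied.

ML is a prerequisite for Systems this term — holds.
Algorithms is a prerequisite for ML this term — violated.
Only 1 room is available per day — holds.
The Systems session must be before the Topology session — holds.
The Physics session must be before the Topology session — holds.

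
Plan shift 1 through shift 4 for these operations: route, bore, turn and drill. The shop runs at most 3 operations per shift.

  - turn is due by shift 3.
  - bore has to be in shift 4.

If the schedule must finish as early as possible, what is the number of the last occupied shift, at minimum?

With at most 3 per shift and 4 operations, at least 2 shifts are needed.
bore can't be placed before shift 4, so the schedule must run through at least shift 4.
4 works (last occupied shift: shift 4): for example bore=shift 4; turn=shift 1; drill=shift 1; route=shift 1.

4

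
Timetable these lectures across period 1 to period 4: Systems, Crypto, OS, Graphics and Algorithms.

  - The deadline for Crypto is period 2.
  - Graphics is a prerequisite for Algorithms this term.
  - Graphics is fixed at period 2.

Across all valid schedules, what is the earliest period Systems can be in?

period 1

Systems at period 1 is achievable: OS=period 1, Graphics=period 2, Algorithms=period 3, Systems=period 1, Crypto=period 1.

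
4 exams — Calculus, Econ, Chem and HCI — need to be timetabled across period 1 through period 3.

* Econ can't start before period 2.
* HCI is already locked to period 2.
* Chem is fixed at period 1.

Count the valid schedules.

6

Splitting on Calculus: it can be period 1 (2), period 2 (2), period 3 (2). Listing each branch's schedules as (Econ, Chem, HCI) by period number:
Calculus=period 1: (2,1,2) (3,1,2) — 2.
Calculus=period 2: (2,1,2) (3,1,2) — 2.
Calculus=period 3: (2,1,2) (3,1,2) — 2.
Summing: 2 + 2 + 2 = 6.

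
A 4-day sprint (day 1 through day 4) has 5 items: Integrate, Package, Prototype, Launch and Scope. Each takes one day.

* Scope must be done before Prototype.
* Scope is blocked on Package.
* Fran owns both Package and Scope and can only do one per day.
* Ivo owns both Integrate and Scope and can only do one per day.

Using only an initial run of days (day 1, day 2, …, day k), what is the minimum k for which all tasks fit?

The precedence chain requires at least 3 distinct days.
3 works (last occupied day: day 3): for example Integrate=day 1; Scope=day 2; Launch=day 1; Package=day 1; Prototype=day 3.

3 days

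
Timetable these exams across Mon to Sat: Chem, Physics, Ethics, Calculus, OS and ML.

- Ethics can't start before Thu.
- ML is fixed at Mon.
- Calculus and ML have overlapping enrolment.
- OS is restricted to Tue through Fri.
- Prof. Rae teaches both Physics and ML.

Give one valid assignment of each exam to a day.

Calculus -> Tue; OS -> Tue; Ethics -> Thu; ML -> Mon; Physics -> Tue; Chem -> Mon

Checking: Physics(Tue) != ML(Mon); Calculus(Tue) != ML(Mon); Ethics=Thu in [Thu,Sat]; OS=Tue in [Tue,Fri]; ML=Mon in [Mon,Mon].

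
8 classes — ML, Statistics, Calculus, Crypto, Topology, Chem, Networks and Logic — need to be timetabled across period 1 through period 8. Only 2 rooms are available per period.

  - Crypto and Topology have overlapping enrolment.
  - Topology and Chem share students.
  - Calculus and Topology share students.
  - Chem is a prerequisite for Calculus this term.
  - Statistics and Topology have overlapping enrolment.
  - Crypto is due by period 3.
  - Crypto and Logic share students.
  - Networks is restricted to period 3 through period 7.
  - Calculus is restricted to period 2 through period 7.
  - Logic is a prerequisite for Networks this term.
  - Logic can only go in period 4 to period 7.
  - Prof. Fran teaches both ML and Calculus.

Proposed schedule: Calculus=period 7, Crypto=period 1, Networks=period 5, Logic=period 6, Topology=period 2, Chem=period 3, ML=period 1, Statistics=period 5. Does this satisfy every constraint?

No — it violates: Logic is a prerequisite for Networks this term

Topology and Chem share students — holds.
Crypto is due by period 3 — holds.
Logic can only go in period 4 to period 7 — holds.
Networks is restricted to period 3 through period 7 — holds.
Calculus and Topology share students — holds.
Logic is a prerequisite for Networks this term — violated.
Prof. Fran teaches both ML and Calculus — holds.
Calculus is restricted to period 2 through period 7 — holds.
Only 2 rooms are available per period — holds.
Crypto and Logic share students — holds.
Chem is a prerequisite for Calculus this term — holds.
Crypto and Topology have overlapping enrolment — holds.
Statistics and Topology have overlapping enrolment — holds.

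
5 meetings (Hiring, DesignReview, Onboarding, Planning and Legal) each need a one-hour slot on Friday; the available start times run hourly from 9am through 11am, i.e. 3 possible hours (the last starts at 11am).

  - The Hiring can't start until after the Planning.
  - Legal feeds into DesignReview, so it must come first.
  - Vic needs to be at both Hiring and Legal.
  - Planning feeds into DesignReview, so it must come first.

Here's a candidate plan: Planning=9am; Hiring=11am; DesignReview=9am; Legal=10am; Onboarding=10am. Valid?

Legal feeds into DesignReview, so it must come first — violated.
Vic needs to be at both Hiring and Legal — holds.
The Hiring can't start until after the Planning — holds.
Planning feeds into DesignReview, so it must come first — violated.

No — it violates: Legal feeds into DesignReview, so it must come first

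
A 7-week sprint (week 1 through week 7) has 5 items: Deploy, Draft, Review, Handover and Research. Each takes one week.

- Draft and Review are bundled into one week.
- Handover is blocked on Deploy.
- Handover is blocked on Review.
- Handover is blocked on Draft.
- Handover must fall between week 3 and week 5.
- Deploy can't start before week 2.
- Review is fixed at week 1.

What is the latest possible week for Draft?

week 1

Draft must be in the same week as Review, which can't be after week 1, so Draft is at most week 1.
Draft at week 1 is achievable: Deploy -> week 2; Research -> week 1; Draft -> week 1; Review -> week 1; Handover -> week 3.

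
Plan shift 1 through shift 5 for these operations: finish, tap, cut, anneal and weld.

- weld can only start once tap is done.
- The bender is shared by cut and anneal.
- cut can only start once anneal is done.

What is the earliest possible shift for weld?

shift 2

Precedence pushes weld to at least shift 2.
weld at shift 2 is achievable: tap=shift 1, anneal=shift 1, weld=shift 2, finish=shift 1, cut=shift 2.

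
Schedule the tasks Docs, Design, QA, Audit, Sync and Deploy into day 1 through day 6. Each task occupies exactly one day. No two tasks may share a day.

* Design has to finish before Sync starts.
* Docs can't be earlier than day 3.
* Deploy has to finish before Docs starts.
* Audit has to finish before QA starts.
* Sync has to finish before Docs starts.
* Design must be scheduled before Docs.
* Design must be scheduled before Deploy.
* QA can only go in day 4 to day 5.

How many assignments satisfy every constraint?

Splitting on Design: it can be day 1 (10), day 2 (4). Listing each branch's schedules as (Docs, QA, Audit, Sync, Deploy) by day number:
Design=day 1: (6,4,2,3,5) (6,4,2,5,3) (6,4,3,2,5) (6,4,3,5,2) (6,5,2,3,4) (6,5,2,4,3) (6,5,3,2,4) (6,5,3,4,2) (6,5,4,2,3) (6,5,4,3,2) — 10.
Design=day 2: (6,4,1,3,5) (6,4,1,5,3) (6,5,1,3,4) (6,5,1,4,3) — 4.
Summing: 10 + 4 = 14.

14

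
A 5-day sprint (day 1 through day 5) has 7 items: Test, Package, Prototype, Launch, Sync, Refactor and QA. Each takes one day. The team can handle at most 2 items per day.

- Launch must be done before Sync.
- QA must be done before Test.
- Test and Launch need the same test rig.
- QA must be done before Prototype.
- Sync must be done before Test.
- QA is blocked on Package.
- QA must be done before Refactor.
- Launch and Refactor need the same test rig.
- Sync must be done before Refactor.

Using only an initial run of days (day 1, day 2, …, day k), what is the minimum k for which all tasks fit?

4 days

The precedence chain requires at least 3 distinct days.
With at most 2 per day and 7 tasks, at least 4 days are needed.
4 works (last occupied day: day 4): for example Launch=day 1, Prototype=day 4, Package=day 1, Sync=day 2, QA=day 2, Refactor=day 3, Test=day 3.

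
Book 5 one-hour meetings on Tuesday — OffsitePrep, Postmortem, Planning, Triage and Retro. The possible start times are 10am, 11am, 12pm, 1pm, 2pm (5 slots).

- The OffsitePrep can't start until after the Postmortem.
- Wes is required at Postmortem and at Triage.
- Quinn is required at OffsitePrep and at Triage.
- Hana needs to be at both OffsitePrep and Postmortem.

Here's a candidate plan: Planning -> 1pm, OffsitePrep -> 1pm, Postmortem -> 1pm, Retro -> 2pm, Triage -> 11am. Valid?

Hana needs to be at both OffsitePrep and Postmortem — violated.
The OffsitePrep can't start until after the Postmortem — violated.
Quinn is required at OffsitePrep and at Triage — holds.
Wes is required at Postmortem and at Triage — holds.

No — it violates: Hana needs to be at both OffsitePrep and Postmortem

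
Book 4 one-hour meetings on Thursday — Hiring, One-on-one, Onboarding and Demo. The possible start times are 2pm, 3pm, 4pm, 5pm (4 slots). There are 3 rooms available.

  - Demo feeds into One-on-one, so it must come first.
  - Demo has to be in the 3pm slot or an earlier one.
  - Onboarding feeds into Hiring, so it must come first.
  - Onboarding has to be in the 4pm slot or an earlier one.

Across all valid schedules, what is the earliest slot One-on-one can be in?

3pm

Precedence pushes One-on-one to at least 3pm.
One-on-one at 3pm is achievable: Demo=2pm, One-on-one=3pm, Hiring=3pm, Onboarding=2pm.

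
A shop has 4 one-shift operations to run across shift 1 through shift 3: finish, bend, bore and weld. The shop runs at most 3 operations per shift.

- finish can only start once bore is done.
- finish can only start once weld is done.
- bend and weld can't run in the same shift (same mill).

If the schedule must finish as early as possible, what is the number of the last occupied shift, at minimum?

shift 2

The precedence chain requires at least 2 distinct shifts.
With at most 3 per shift and 4 operations, at least 2 shifts are needed.
2 works (last occupied shift: shift 2): for example bore -> shift 1, weld -> shift 1, bend -> shift 2, finish -> shift 2.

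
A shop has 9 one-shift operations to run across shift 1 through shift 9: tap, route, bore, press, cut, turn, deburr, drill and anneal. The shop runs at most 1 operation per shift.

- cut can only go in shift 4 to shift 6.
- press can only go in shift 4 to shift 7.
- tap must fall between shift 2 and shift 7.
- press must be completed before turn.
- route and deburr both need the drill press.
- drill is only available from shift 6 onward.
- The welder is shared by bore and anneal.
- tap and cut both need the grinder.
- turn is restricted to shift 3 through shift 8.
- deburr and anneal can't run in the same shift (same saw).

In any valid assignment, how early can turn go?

shift 5

Turn is available from shift 3; precedence pushes turn to at least shift 5; turn's own window allows nothing later than shift 8.
turn at shift 5 is achievable: anneal in shift 9; route in shift 1; turn in shift 5; deburr in shift 8; tap in shift 2; bore in shift 3; drill in shift 7; press in shift 4; cut in shift 6.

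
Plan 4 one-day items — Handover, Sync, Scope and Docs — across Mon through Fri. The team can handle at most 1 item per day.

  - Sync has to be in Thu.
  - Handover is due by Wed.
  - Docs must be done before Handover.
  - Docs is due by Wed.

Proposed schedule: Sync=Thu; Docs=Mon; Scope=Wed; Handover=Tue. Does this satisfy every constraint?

Yes

The team can handle at most 1 item per day — holds.
Sync has to be in Thu — holds.
Docs must be done before Handover — holds.
Docs is due by Wed — holds.
Handover is due by Wed — holds.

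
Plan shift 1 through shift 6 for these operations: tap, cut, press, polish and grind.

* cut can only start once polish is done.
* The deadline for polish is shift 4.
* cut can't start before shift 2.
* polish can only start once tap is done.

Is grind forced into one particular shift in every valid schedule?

grind can be shift 1 (e.g. press=shift 1, tap=shift 1, polish=shift 2, cut=shift 3, grind=shift 1) or shift 2 (e.g. polish -> shift 2, grind -> shift 2, cut -> shift 3, tap -> shift 1, press -> shift 1).

No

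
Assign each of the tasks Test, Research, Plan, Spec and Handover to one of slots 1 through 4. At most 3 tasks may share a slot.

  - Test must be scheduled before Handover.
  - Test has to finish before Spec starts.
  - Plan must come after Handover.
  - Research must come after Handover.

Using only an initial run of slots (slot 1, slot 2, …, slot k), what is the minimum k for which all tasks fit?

3

The precedence chain requires at least 3 distinct slots.
With at most 3 per slot and 5 tasks, at least 2 slots are needed.
3 works (last occupied slot: 3): for example Handover -> 2; Test -> 1; Plan -> 3; Research -> 3; Spec -> 2.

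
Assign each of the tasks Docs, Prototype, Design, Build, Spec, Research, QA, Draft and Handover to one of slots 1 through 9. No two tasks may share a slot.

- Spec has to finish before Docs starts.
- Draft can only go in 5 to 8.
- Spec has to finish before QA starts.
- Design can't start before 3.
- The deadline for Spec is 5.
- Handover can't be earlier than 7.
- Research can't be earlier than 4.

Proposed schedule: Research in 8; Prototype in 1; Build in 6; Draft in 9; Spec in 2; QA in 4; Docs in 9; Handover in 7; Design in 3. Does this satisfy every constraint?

No. Draft can only go in 5 to 8 is not satisfied.

Research can't be earlier than 4 — holds.
Spec has to finish before Docs starts — holds.
No two tasks may share a slot — violated.
The deadline for Spec is 5 — holds.
Spec has to finish before QA starts — holds.
Design can't start before 3 — holds.
Handover can't be earlier than 7 — holds.
Draft can only go in 5 to 8 — violated.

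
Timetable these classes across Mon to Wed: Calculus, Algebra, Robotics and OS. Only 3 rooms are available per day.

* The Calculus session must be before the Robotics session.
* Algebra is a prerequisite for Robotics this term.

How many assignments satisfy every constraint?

15

Splitting on Calculus: it can be Mon (9), Tue (6). Listing each branch's schedules as (Algebra, Robotics, OS):
Calculus=Mon: (Mon,Tue,Mon) (Mon,Tue,Tue) (Mon,Tue,Wed) (Mon,Wed,Mon) (Mon,Wed,Tue) (Mon,Wed,Wed) (Tue,Wed,Mon) (Tue,Wed,Tue) (Tue,Wed,Wed) — 9.
Calculus=Tue: (Mon,Wed,Mon) (Mon,Wed,Tue) (Mon,Wed,Wed) (Tue,Wed,Mon) (Tue,Wed,Tue) (Tue,Wed,Wed) — 6.
Summing: 9 + 6 = 15.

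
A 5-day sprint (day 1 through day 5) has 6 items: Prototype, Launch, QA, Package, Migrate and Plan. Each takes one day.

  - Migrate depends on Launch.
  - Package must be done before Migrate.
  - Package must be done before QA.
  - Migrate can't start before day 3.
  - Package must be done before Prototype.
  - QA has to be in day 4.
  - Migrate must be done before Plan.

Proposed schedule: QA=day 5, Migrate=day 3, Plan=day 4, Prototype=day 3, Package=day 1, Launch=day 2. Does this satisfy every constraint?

No. QA has to be in day 4 is not satisfied.

Package must be done before Migrate — holds.
Package must be done before QA — holds.
Migrate depends on Launch — holds.
QA has to be in day 4 — violated.
Package must be done before Prototype — holds.
Migrate must be done before Plan — holds.
Migrate can't start before day 3 — holds.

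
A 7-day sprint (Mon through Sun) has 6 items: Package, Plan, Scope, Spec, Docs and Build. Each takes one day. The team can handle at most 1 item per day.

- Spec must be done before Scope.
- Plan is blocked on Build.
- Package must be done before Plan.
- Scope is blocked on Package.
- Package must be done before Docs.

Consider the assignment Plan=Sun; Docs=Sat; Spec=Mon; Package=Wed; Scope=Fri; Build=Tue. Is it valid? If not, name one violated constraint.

Valid

Scope is blocked on Package — holds.
Package must be done before Plan — holds.
Spec must be done before Scope — holds.
Plan is blocked on Build — holds.
Package must be done before Docs — holds.
The team can handle at most 1 item per day — holds.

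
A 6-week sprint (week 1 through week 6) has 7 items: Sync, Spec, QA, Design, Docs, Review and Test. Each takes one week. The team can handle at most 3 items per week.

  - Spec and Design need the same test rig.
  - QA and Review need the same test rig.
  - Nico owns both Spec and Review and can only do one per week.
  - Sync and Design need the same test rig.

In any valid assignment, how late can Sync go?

week 6

Sync at week 6 is achievable: QA -> week 1; Review -> week 2; Docs -> week 1; Spec -> week 1; Test -> week 2; Sync -> week 6; Design -> week 2.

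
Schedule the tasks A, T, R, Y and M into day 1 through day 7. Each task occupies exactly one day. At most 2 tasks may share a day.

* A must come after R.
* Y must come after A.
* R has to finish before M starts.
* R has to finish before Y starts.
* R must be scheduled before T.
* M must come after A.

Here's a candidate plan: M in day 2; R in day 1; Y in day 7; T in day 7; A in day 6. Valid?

R has to finish before M starts — holds.
R has to finish before Y starts — holds.
A must come after R — holds.
M must come after A — violated.
At most 2 tasks may share a day — holds.
R must be scheduled before T — holds.
Y must come after A — holds.

No — it violates: M must come after A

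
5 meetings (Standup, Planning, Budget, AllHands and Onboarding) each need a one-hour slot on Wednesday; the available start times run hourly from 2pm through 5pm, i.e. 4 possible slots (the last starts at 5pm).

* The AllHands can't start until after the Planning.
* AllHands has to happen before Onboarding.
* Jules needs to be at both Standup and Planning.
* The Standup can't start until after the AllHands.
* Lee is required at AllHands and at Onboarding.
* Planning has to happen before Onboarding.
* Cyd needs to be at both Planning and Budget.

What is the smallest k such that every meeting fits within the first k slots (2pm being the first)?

The precedence chain requires at least 3 distinct slots.
3 works (last occupied slot: 4pm): for example Planning=2pm; Budget=3pm; Standup=4pm; Onboarding=4pm; AllHands=3pm.

3 slots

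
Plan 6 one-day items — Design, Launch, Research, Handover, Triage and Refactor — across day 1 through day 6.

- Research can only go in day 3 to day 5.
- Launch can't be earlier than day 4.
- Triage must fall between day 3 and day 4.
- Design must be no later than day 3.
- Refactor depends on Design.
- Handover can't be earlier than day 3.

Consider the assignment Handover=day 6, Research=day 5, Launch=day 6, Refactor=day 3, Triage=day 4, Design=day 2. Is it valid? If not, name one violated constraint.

Handover can't be earlier than day 3 — holds.
Research can only go in day 3 to day 5 — holds.
Launch can't be earlier than day 4 — holds.
Refactor depends on Design — holds.
Triage must fall between day 3 and day 4 — holds.
Design must be no later than day 3 — holds.

Valid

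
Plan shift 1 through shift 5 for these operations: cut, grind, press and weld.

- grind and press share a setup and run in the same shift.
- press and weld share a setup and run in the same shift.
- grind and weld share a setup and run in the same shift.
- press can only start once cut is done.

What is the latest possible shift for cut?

Downstream work caps cut at shift 4.
cut at shift 4 is achievable: grind in shift 5; cut in shift 4; weld in shift 5; press in shift 5.

shift 4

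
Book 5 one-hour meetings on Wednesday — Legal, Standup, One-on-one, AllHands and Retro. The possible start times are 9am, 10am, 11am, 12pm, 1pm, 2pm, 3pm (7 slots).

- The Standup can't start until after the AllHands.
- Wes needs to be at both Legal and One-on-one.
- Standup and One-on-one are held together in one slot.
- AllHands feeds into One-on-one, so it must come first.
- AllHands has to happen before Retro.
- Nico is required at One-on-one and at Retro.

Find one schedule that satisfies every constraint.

Standup=10am; Legal=9am; Retro=11am; AllHands=9am; One-on-one=10am

Checking: AllHands(9am) before One-on-one(10am); AllHands(9am) before Retro(11am); AllHands(9am) before Standup(10am); One-on-one(10am) != Retro(11am); Legal(9am) != One-on-one(10am); Standup = One-on-one = 10am.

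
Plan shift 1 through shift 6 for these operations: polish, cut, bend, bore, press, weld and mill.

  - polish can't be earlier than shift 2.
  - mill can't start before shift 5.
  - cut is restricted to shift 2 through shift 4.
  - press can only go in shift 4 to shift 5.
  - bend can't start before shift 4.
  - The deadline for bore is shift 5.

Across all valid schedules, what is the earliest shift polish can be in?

shift 2

Polish is available from shift 2.
polish at shift 2 is achievable: press -> shift 4, bend -> shift 4, mill -> shift 5, bore -> shift 1, cut -> shift 2, weld -> shift 1, polish -> shift 2.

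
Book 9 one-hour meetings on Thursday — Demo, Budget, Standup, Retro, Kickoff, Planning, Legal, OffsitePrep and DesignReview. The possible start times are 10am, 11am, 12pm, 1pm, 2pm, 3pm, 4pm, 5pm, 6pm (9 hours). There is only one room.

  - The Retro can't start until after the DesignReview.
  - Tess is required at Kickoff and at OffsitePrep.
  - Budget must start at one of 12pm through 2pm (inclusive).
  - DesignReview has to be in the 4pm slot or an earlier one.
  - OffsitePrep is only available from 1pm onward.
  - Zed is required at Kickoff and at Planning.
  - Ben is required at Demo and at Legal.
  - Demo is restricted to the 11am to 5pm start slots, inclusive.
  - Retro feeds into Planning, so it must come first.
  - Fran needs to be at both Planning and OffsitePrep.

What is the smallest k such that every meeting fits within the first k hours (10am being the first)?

9

The precedence chain requires at least 3 distinct hours.
With at most 1 per hour and 9 meetings, at least 9 hours are needed.
OffsitePrep can't be placed before 1pm — that is hour 4 counting from 10am — so the schedule must run through at least 4 hours.
9 works (last occupied hour: 6pm): for example Budget in 12pm, DesignReview in 10am, Standup in 4pm, Kickoff in 5pm, OffsitePrep in 1pm, Planning in 3pm, Demo in 11am, Retro in 2pm, Legal in 6pm.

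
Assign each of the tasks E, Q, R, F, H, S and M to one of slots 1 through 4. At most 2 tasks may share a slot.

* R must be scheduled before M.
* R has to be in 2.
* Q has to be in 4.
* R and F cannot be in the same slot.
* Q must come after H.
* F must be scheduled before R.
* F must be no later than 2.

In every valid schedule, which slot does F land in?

F's window is 1–2.
R is fixed at 2, and F can't share a slot with R.
So F must be 1.

1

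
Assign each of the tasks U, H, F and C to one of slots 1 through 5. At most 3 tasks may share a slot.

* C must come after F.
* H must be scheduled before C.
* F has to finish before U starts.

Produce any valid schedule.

F=1; H=1; U=2; C=2

Checking: F(1) before C(2); H(1) before C(2); F(1) before U(2); max 2 per slot (cap 3).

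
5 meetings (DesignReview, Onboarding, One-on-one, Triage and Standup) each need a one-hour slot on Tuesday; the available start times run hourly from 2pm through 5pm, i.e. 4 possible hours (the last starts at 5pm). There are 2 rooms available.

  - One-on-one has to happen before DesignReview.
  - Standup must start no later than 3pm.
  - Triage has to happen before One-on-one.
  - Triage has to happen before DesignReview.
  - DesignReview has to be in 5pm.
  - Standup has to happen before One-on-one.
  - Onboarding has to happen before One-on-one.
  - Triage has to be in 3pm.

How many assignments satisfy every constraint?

3

Enumerating: DesignReview -> 5pm, One-on-one -> 4pm, Triage -> 3pm, Onboarding -> 2pm, Standup -> 2pm | Standup -> 2pm; Onboarding -> 3pm; DesignReview -> 5pm; Triage -> 3pm; One-on-one -> 4pm | Triage in 3pm, Standup in 3pm, Onboarding in 2pm, One-on-one in 4pm, DesignReview in 5pm.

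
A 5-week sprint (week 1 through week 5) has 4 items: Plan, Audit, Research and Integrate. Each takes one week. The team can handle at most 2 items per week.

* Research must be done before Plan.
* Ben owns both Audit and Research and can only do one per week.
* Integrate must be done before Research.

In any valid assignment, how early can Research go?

week 2

Precedence pushes Research to at least week 2; downstream work caps Research at week 4.
Research at week 2 is achievable: Plan in week 3, Research in week 2, Integrate in week 1, Audit in week 1.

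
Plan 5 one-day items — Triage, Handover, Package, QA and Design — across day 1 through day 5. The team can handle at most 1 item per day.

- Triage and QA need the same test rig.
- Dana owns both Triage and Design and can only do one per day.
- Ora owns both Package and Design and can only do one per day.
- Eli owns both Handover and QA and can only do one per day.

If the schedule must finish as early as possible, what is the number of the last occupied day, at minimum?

5

With at most 1 per day and 5 tasks, at least 5 days are needed.
5 works (last occupied day: day 5): for example Triage=day 1; Package=day 3; QA=day 4; Design=day 5; Handover=day 2.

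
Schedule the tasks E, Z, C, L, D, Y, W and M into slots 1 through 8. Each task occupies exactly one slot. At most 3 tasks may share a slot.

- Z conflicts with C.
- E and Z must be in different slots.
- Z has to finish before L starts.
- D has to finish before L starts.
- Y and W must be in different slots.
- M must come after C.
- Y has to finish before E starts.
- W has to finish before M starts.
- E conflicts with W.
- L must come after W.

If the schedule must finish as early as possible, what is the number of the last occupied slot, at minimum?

slot 3

The precedence chain requires at least 2 distinct slots.
With at most 3 per slot and 8 tasks, at least 3 slots are needed.
3 works (last occupied slot: 3): for example C -> 2, Y -> 2, L -> 2, W -> 1, D -> 1, M -> 3, Z -> 1, E -> 3.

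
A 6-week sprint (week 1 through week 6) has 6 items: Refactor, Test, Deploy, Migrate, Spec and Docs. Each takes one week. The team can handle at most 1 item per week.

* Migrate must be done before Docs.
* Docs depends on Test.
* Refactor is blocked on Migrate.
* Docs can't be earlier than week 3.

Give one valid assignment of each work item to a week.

Migrate -> week 1; Spec -> week 6; Test -> week 2; Deploy -> week 5; Refactor -> week 4; Docs -> week 3

Checking: Migrate(week 1) before Refactor(week 4); Migrate(week 1) before Docs(week 3); Test(week 2) before Docs(week 3); Docs=week 3 in [week 3,week 6]; max 1 per week (cap 1).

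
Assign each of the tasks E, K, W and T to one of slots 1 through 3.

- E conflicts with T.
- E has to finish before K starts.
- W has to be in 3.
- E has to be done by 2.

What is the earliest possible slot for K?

Precedence pushes K to at least 2.
K at 2 is achievable: E=1; T=2; W=3; K=2.

2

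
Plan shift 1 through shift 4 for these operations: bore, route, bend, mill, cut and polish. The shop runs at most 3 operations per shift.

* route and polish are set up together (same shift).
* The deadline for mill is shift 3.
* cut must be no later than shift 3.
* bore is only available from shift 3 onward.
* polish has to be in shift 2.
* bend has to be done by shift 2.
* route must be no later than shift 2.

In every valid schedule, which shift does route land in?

shift 2

Route must be in the same shift as polish, which can't be before shift 2, so route is at least shift 2; route's own window allows nothing later than shift 2.
So route is pinned to shift 2.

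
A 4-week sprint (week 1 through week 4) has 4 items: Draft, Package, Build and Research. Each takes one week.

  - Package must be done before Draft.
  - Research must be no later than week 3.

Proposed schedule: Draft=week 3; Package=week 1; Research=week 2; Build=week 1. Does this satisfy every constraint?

Yes, all constraints hold

Research must be no later than week 3 — holds.
Package must be done before Draft — holds.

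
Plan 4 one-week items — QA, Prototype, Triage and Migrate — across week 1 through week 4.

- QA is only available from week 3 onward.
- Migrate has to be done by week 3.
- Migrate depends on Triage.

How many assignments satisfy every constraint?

Splitting on QA: it can be week 3 (12), week 4 (12). Listing each branch's schedules as (Prototype, Triage, Migrate) by week number:
QA=week 3: (1,1,2) (1,1,3) (1,2,3) (2,1,2) (2,1,3) (2,2,3) (3,1,2) (3,1,3) (3,2,3) (4,1,2) (4,1,3) (4,2,3) — 12.
QA=week 4: (1,1,2) (1,1,3) (1,2,3) (2,1,2) (2,1,3) (2,2,3) (3,1,2) (3,1,3) (3,2,3) (4,1,2) (4,1,3) (4,2,3) — 12.
Summing: 12 + 12 = 24.

24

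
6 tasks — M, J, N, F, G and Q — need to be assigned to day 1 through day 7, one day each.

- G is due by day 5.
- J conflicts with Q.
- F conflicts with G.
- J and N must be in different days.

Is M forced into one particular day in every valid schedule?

M can be day 1 (e.g. J in day 1; N in day 2; G in day 1; F in day 2; Q in day 2; M in day 1) or day 2 (e.g. G=day 1, Q=day 2, M=day 2, N=day 2, F=day 2, J=day 1).

No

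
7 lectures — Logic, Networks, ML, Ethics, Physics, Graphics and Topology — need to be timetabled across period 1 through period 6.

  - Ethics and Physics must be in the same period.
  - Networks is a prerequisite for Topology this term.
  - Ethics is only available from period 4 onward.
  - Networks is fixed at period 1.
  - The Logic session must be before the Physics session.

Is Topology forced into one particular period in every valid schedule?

Topology can be period 2 (e.g. Logic in period 1; ML in period 1; Networks in period 1; Physics in period 4; Graphics in period 1; Topology in period 2; Ethics in period 4) or period 3 (e.g. ML in period 1, Topology in period 3, Logic in period 1, Ethics in period 4, Graphics in period 1, Networks in period 1, Physics in period 4).

No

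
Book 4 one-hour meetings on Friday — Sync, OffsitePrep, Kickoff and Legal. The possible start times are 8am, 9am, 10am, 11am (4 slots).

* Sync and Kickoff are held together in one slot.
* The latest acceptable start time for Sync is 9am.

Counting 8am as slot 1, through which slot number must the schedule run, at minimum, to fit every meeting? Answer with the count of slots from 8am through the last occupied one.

1 works (last occupied slot: 8am): for example Legal=8am, OffsitePrep=8am, Kickoff=8am, Sync=8am.

1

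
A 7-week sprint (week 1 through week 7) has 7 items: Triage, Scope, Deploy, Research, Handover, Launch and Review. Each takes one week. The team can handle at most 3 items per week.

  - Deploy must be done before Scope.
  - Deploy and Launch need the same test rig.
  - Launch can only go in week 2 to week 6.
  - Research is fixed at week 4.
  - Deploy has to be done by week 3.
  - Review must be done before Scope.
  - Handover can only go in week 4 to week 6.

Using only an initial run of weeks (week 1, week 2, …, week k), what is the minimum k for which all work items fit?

4

The precedence chain requires at least 2 distinct weeks.
With at most 3 per week and 7 work items, at least 3 weeks are needed.
Research can't be placed before week 4, so the schedule must run through at least week 4.
4 works (last occupied week: week 4): for example Research=week 4; Review=week 1; Scope=week 2; Triage=week 1; Launch=week 2; Handover=week 4; Deploy=week 1.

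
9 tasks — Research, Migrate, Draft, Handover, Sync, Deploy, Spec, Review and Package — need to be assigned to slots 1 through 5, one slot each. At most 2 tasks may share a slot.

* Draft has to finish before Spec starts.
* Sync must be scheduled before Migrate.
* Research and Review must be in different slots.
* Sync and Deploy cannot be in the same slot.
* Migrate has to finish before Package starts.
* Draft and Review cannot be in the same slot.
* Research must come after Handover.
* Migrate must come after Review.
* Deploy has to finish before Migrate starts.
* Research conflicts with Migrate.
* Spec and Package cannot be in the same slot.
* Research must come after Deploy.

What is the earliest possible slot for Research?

2

Precedence pushes Research to at least 2.
Research at 2 is achievable: Spec -> 4, Deploy -> 1, Research -> 2, Review -> 3, Sync -> 3, Migrate -> 4, Handover -> 1, Package -> 5, Draft -> 2.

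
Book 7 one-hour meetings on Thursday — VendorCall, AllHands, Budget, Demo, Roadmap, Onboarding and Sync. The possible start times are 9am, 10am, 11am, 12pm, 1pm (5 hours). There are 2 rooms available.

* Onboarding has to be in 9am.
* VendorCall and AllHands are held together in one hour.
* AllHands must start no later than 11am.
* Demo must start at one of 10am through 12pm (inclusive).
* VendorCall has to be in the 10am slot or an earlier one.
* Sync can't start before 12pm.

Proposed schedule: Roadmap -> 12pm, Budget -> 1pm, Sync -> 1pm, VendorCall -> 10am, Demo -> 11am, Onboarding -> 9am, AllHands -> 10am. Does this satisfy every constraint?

VendorCall and AllHands are held together in one hour — holds.
Sync can't start before 12pm — holds.
Demo must start at one of 10am through 12pm (inclusive) — holds.
VendorCall has to be in the 10am slot or an earlier one — holds.
Onboarding has to be in 9am — holds.
AllHands must start no later than 11am — holds.
There are 2 rooms available — holds.

Yes, all constraints hold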